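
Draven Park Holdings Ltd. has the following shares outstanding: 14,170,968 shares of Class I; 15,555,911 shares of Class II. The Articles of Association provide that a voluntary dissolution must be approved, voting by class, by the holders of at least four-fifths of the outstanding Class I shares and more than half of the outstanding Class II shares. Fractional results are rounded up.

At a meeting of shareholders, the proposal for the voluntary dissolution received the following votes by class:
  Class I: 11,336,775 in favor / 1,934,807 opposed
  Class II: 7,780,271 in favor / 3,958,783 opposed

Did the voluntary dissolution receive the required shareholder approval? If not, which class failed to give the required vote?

Class I: 4/5 of 14170968 = 11336774.40, rounded up to 11336775; 11,336,775 required, 11,336,775 in favor — approved.
Class II: a majority of 15555911 is 7777956; 7,777,956 required, 7,780,271 in favor — approved.

Approved — every class gave the required vote.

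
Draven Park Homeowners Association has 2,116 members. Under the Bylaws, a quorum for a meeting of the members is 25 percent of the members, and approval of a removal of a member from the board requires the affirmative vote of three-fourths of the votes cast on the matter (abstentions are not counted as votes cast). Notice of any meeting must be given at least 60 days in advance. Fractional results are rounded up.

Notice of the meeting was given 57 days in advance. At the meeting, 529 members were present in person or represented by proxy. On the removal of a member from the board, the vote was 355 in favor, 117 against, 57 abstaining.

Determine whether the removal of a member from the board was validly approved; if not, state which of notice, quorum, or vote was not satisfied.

Invalid — notice requirement not satisfied.

Notice: 57 days given; 60 required. Not satisfied.
Quorum: 25% of 2,116 = 529; 529 present. Satisfied.
Vote: requires three-fourths of the votes cast (529 − 57 abstaining = 472); 3/4 of 472 = 354, so 354 needed; 355 in favor. Satisfied.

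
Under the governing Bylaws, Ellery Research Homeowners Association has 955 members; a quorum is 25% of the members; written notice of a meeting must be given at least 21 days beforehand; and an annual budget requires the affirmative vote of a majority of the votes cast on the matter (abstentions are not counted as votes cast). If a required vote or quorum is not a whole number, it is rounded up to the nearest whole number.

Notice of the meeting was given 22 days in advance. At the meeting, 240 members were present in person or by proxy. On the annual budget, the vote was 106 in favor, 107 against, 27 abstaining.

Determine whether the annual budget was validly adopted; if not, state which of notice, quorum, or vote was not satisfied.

Notice: 22 days given; 21 required. Satisfied.
Quorum: 25% of 955 = 238.75, rounded up to 239; 240 present. Satisfied.
Vote: requires a majority of the votes cast (240 − 27 abstaining = 213); a majority of 213 is 107, so 107 needed; 106 in favor. Not satisfied.

Invalid — vote requirement not satisfied.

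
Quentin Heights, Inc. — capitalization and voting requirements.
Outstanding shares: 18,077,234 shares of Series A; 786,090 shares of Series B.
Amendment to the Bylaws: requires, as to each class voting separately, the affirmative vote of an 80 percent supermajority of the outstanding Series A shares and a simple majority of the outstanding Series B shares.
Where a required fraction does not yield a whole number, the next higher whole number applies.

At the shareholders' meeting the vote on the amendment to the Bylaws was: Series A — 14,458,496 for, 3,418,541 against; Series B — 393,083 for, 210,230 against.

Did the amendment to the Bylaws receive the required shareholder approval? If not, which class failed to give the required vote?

Series A: 4/5 of 18077234 = 14461787.20, rounded up to 14461788; 14,461,788 required, 14,458,496 in favor — not approved.
Series B: a majority of 786090 is 393046; 393,046 required, 393,083 in favor — approved.

Not approved — the Series A shares did not give the required vote.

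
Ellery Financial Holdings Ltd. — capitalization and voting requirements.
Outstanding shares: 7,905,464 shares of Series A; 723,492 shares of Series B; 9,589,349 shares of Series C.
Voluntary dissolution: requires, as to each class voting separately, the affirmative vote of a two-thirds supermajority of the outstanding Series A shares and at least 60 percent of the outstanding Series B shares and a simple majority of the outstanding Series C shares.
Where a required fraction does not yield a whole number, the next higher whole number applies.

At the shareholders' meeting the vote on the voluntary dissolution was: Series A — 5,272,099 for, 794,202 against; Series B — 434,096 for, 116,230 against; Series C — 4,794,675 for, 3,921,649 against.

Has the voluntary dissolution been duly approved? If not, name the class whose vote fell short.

Approved — every class gave the required vote.

Series A: 2/3 of 7905464 = 5270309.33, rounded up to 5270310; 5,270,310 required, 5,272,099 in favor — approved.
Series B: 3/5 of 723492 = 434095.20, rounded up to 434096; 434,096 required, 434,096 in favor — approved.
Series C: a majority of 9589349 is 4794675; 4,794,675 required, 4,794,675 in favor — approved.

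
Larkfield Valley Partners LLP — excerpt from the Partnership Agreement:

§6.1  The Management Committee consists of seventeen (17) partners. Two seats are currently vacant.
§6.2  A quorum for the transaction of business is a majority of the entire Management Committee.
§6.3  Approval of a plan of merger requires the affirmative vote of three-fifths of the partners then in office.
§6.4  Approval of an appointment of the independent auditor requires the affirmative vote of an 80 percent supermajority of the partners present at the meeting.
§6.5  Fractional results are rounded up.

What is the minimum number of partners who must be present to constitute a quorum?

A majority of 17 is 9.

9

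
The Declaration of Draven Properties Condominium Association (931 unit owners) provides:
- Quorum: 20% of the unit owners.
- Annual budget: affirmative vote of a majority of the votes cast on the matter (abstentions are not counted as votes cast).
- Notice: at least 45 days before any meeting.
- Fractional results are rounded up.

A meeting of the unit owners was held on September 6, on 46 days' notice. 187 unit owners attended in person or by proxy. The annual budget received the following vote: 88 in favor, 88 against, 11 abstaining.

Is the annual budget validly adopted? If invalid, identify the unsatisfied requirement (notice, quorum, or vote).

Invalid — vote requirement not satisfied.

Notice: 46 days given; 45 required. Satisfied.
Quorum: 20% of 931 = 186.20, rounded up to 187; 187 present. Satisfied.
Vote: requires a majority of the votes cast (187 − 11 abstaining = 176); a majority of 176 is 89, so 89 needed; 88 in favor. Not satisfied.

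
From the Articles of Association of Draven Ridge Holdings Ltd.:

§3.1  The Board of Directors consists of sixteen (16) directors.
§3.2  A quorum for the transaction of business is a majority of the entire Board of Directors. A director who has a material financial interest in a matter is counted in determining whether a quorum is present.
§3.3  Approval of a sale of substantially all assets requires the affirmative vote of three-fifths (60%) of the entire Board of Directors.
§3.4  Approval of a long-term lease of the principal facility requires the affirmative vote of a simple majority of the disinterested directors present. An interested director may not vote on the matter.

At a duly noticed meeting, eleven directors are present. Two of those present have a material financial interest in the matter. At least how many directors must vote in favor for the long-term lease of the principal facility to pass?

The long-term lease of the principal facility requires a majority of the disinterested directors present (11 − 2 = 9).
A majority of 9 is 5.

5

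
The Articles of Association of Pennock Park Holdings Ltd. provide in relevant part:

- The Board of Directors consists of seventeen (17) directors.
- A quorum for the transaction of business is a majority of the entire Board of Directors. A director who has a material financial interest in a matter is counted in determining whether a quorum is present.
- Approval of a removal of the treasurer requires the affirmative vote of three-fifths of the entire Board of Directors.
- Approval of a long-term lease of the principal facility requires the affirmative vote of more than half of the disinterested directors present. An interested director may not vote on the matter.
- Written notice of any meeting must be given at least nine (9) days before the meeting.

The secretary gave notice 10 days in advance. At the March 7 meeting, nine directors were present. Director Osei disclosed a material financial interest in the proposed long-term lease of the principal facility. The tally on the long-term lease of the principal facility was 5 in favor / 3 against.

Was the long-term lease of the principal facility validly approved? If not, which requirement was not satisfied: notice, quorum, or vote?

Notice: 10 days given; 9 required (10 ≥ 9). Satisfied.
Quorum: 9 present (interested directors count toward quorum); quorum is 9. Satisfied.
Vote: the long-term lease of the principal facility requires a majority of the disinterested directors present (9 − 1 = 8). A majority of 8 is 5, so 5 affirmative votes are needed; 5 voted in favor. Satisfied.

Valid — all requirements satisfied.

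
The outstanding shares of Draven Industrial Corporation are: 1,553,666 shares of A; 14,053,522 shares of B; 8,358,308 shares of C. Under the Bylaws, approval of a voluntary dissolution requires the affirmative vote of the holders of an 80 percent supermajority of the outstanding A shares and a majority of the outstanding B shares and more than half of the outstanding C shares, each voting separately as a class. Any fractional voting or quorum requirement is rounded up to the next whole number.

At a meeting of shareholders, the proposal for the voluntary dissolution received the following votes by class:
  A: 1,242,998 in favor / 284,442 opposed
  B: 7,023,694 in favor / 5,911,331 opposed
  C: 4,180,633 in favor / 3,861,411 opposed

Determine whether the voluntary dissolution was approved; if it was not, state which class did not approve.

Not approved — the B shares did not give the required vote.

A: 4/5 of 1553666 = 1242932.80, rounded up to 1242933; 1,242,933 required, 1,242,998 in favor — approved.
B: a majority of 14053522 is 7026762; 7,026,762 required, 7,023,694 in favor — not approved.
C: a majority of 8358308 is 4179155; 4,179,155 required, 4,180,633 in favor — approved.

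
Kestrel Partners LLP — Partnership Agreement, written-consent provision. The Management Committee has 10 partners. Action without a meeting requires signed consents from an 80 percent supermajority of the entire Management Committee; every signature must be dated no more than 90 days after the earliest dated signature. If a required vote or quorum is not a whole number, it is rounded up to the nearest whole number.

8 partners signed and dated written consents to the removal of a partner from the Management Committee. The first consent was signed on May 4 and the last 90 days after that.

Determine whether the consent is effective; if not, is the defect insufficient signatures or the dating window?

Signatures required: an 80 percent supermajority of 10 — 4/5 of 10 = 8, so 8 needed; 8 signed. Sufficient.
Dating window: the latest signature is 90 days after the earliest; the limit is 90 days. Within the window.

Effective — both the signature and dating-window requirements are satisfied.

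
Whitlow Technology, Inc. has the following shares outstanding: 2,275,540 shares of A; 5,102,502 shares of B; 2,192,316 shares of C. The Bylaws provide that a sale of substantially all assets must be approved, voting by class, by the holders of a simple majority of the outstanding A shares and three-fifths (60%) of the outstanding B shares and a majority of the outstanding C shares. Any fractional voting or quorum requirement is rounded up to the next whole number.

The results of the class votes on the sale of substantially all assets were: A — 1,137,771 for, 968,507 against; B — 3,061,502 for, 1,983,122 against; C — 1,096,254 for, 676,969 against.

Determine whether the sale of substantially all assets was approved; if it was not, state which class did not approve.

Approved — every class gave the required vote.

A: a majority of 2275540 is 1137771; 1,137,771 required, 1,137,771 in favor — approved.
B: 3/5 of 5102502 = 3061501.20, rounded up to 3061502; 3,061,502 required, 3,061,502 in favor — approved.
C: a majority of 2192316 is 1096159; 1,096,159 required, 1,096,254 in favor — approved.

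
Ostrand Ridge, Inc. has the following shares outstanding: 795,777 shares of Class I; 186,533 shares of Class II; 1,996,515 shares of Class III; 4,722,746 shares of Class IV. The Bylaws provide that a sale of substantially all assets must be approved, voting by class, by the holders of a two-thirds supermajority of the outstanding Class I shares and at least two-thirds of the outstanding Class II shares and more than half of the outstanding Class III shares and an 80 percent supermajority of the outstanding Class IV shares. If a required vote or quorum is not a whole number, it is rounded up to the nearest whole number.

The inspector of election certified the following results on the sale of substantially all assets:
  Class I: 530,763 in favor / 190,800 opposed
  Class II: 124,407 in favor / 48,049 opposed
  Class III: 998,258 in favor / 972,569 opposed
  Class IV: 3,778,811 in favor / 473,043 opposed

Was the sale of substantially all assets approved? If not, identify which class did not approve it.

Approved — every class gave the required vote.

Class I: 2/3 of 795777 = 530518; 530,518 required, 530,763 in favor — approved.
Class II: 2/3 of 186533 = 124355.33, rounded up to 124356; 124,356 required, 124,407 in favor — approved.
Class III: a majority of 1996515 is 998258; 998,258 required, 998,258 in favor — approved.
Class IV: 4/5 of 4722746 = 3778196.80, rounded up to 3778197; 3,778,197 required, 3,778,811 in favor — approved.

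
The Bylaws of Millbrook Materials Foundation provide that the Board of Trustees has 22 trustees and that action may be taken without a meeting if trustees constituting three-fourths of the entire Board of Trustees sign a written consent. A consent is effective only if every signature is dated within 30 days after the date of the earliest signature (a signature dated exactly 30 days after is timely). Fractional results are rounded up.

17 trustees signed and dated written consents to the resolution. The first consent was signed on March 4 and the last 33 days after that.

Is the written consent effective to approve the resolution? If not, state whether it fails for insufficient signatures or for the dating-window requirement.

Signatures required: three-fourths of 22 — 3/4 of 22 = 16.50, rounded up to 17, so 17 needed; 17 signed. Sufficient.
Dating window: the latest signature is 33 days after the earliest; the limit is 30 days. Outside the window.

Not effective — dating-window requirement not satisfied.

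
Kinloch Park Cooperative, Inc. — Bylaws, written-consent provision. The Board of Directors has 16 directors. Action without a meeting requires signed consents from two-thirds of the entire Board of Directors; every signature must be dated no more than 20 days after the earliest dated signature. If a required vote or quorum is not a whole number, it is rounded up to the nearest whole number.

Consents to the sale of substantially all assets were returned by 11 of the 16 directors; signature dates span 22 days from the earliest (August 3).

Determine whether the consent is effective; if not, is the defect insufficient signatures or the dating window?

Not effective — dating-window requirement not satisfied.

Signatures required: two-thirds of 16 — 2/3 of 16 = 10.67, rounded up to 11, so 11 needed; 11 signed. Sufficient.
Dating window: the latest signature is 22 days after the earliest; the limit is 20 days. Outside the window.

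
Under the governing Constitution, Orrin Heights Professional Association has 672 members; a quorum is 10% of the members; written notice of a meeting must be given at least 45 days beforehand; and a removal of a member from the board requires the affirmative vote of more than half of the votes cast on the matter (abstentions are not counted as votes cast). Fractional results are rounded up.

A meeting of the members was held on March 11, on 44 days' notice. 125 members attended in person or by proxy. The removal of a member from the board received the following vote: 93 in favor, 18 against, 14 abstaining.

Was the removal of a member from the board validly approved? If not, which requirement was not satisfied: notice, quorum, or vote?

Invalid — notice requirement not satisfied.

Notice: 44 days given; 45 required. Not satisfied.
Quorum: 10% of 672 = 67.20, rounded up to 68; 125 present. Satisfied.
Vote: requires a majority of the votes cast (125 − 14 abstaining = 111); a majority of 111 is 56, so 56 needed; 93 in favor. Satisfied.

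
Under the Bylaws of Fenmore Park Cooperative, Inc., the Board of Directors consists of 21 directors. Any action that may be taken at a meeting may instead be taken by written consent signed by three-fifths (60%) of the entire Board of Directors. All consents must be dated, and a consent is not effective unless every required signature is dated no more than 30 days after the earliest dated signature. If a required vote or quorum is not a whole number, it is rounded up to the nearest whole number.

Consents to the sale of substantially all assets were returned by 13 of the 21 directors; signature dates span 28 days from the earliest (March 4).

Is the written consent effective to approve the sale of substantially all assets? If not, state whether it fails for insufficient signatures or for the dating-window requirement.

Signatures required: three-fifths (60%) of 21 — 3/5 of 21 = 12.60, rounded up to 13, so 13 needed; 13 signed. Sufficient.
Dating window: the latest signature is 28 days after the earliest; the limit is 30 days. Within the window.

Effective — both the signature and dating-window requirements are satisfied.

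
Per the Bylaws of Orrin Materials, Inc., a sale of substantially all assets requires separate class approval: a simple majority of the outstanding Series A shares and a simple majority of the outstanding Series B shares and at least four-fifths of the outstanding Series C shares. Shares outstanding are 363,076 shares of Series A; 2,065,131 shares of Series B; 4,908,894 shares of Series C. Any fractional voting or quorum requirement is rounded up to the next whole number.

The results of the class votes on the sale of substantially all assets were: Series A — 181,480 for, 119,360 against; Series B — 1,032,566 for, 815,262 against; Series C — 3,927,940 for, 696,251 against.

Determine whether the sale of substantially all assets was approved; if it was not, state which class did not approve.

Series A: a majority of 363076 is 181539; 181,539 required, 181,480 in favor — not approved.
Series B: a majority of 2065131 is 1032566; 1,032,566 required, 1,032,566 in favor — approved.
Series C: 4/5 of 4908894 = 3927115.20, rounded up to 3927116; 3,927,116 required, 3,927,940 in favor — approved.

Not approved — the Series A shares did not give the required vote.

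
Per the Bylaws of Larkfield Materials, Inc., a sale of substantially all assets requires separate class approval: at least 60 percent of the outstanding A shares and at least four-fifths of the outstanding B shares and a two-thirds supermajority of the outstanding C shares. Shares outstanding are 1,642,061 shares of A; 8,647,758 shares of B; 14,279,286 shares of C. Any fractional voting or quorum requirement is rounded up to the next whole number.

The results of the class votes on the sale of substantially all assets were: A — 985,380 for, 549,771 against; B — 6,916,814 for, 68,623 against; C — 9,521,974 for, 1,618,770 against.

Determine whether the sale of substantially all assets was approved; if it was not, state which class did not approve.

A: 3/5 of 1642061 = 985236.60, rounded up to 985237; 985,237 required, 985,380 in favor — approved.
B: 4/5 of 8647758 = 6918206.40, rounded up to 6918207; 6,918,207 required, 6,916,814 in favor — not approved.
C: 2/3 of 14279286 = 9519524; 9,519,524 required, 9,521,974 in favor — approved.

Not approved — the B shares did not give the required vote.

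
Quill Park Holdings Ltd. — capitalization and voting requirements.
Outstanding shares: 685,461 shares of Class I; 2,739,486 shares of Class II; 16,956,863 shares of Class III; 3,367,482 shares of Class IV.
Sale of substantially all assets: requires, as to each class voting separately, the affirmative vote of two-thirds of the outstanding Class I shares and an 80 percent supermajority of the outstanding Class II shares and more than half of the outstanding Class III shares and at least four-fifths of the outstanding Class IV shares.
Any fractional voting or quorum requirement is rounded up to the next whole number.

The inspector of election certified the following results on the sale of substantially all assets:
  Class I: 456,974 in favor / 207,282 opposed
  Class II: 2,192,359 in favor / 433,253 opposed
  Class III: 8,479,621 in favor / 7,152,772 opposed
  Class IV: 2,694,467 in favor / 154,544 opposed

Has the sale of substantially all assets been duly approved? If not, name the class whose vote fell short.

Class I: 2/3 of 685461 = 456974; 456,974 required, 456,974 in favor — approved.
Class II: 4/5 of 2739486 = 2191588.80, rounded up to 2191589; 2,191,589 required, 2,192,359 in favor — approved.
Class III: a majority of 16956863 is 8478432; 8,478,432 required, 8,479,621 in favor — approved.
Class IV: 4/5 of 3367482 = 2693985.60, rounded up to 2693986; 2,693,986 required, 2,694,467 in favor — approved.

Approved — every class gave the required vote.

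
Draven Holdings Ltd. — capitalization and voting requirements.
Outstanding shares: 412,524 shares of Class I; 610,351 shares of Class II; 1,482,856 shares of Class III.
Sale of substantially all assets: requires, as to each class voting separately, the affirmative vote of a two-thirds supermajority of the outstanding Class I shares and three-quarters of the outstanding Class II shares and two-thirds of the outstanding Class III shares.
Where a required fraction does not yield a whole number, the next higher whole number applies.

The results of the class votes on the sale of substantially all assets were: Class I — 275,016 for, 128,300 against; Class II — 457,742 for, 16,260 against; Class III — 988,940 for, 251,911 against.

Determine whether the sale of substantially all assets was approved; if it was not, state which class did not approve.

Not approved — the Class II shares did not give the required vote.

Class I: 2/3 of 412524 = 275016; 275,016 required, 275,016 in favor — approved.
Class II: 3/4 of 610351 = 457763.25, rounded up to 457764; 457,764 required, 457,742 in favor — not approved.
Class III: 2/3 of 1482856 = 988570.67, rounded up to 988571; 988,571 required, 988,940 in favor — approved.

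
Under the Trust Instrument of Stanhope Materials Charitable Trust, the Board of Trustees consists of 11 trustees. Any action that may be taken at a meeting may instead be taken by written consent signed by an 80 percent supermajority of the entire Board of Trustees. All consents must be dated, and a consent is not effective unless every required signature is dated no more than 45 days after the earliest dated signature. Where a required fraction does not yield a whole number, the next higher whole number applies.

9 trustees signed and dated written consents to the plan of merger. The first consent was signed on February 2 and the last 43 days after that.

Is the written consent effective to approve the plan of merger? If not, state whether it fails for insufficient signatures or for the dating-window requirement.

Effective — both the signature and dating-window requirements are satisfied.

Signatures required: an 80 percent supermajority of 11 — 4/5 of 11 = 8.80, rounded up to 9, so 9 needed; 9 signed. Sufficient.
Dating window: the latest signature is 43 days after the earliest; the limit is 45 days. Within the window.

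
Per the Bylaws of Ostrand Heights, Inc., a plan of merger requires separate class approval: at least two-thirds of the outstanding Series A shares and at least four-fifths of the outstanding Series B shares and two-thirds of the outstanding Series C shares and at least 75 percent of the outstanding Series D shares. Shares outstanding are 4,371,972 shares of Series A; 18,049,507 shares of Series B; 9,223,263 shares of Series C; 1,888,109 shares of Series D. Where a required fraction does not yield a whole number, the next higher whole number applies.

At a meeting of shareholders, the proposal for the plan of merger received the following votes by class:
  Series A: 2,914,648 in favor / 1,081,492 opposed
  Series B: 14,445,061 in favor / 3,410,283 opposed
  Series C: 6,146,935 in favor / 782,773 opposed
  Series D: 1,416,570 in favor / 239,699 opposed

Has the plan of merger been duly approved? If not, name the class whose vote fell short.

Not approved — the Series C shares did not give the required vote.

Series A: 2/3 of 4371972 = 2914648; 2,914,648 required, 2,914,648 in favor — approved.
Series B: 4/5 of 18049507 = 14439605.60, rounded up to 14439606; 14,439,606 required, 14,445,061 in favor — approved.
Series C: 2/3 of 9223263 = 6148842; 6,148,842 required, 6,146,935 in favor — not approved.
Series D: 3/4 of 1888109 = 1416081.75, rounded up to 1416082; 1,416,082 required, 1,416,570 in favor — approved.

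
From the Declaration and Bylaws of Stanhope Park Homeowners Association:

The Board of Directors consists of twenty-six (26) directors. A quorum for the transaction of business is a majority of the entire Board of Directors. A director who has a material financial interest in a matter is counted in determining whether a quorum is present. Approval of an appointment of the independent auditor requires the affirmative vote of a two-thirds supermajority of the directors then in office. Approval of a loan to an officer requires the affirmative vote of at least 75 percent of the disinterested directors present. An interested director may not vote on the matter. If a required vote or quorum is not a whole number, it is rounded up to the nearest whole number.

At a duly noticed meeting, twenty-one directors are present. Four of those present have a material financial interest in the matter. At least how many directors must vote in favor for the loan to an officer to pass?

13

The loan to an officer requires three-fourths of the disinterested directors present (21 − 4 = 17).
3/4 of 17 = 12.75, rounded up to 13.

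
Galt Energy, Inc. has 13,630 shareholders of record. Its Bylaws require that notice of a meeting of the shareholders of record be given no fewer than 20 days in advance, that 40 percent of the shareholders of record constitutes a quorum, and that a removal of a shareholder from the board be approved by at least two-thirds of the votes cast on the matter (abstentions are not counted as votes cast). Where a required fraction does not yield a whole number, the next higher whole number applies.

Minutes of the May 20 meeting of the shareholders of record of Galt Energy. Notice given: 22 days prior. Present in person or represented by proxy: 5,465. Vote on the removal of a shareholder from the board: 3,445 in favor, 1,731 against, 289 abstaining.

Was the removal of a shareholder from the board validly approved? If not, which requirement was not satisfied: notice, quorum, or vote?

Notice: 22 days given; 20 required. Satisfied.
Quorum: 40% of 13,630 = 5,452; 5,465 present. Satisfied.
Vote: requires two-thirds of the votes cast (5,465 − 289 abstaining = 5,176); 2/3 of 5176 = 3450.67, rounded up to 3451, so 3,451 needed; 3,445 in favor. Not satisfied.

Invalid — vote requirement not satisfied.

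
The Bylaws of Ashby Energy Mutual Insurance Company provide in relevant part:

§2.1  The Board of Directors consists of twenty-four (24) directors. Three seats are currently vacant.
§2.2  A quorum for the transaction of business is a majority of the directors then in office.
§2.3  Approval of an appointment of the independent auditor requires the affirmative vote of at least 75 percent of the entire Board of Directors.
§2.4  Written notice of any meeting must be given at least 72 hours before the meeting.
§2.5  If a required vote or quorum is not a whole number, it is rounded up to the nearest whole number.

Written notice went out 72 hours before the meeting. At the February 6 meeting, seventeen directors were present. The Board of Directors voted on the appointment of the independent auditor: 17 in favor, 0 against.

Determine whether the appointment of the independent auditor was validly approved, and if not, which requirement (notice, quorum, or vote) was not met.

Notice: 72 hours given; 72 required (72 ≥ 72). Satisfied.
Quorum: 17 present; quorum is 11. Satisfied.
Vote: the appointment of the independent auditor requires three-fourths of the entire Board of Directors (24). 3/4 of 24 = 18, so 18 affirmative votes are needed; 17 voted in favor. Not satisfied.

Invalid — vote requirement not satisfied.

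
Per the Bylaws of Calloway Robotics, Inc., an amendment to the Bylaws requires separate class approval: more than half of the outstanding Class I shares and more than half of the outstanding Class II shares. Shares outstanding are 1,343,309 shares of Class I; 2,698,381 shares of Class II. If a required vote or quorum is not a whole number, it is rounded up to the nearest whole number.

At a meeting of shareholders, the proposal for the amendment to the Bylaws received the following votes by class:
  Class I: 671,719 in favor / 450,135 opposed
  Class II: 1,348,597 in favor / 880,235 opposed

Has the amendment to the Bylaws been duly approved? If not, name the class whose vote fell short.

Not approved — the Class II shares did not give the required vote.

Class I: a majority of 1343309 is 671655; 671,655 required, 671,719 in favor — approved.
Class II: a majority of 2698381 is 1349191; 1,349,191 required, 1,348,597 in favor — not approved.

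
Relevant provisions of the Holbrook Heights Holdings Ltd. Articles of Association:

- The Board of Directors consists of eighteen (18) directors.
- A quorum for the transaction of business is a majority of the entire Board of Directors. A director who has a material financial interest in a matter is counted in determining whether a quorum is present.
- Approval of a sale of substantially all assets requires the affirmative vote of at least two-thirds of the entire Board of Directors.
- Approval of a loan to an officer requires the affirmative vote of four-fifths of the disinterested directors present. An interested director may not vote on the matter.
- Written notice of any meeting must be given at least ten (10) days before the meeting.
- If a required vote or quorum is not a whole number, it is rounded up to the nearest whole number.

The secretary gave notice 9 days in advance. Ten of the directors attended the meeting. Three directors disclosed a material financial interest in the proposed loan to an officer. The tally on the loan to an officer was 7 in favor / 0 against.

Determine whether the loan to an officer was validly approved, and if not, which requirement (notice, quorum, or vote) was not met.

Notice: 9 days given; 10 required (9 < 10). Not satisfied.
Quorum: 10 present (interested directors count toward quorum); quorum is 10. Satisfied.
Vote: the loan to an officer requires four-fifths of the disinterested directors present (10 − 3 = 7). 4/5 of 7 = 5.60, rounded up to 6, so 6 affirmative votes are needed; 7 voted in favor. Satisfied.

Invalid — notice requirement not satisfied.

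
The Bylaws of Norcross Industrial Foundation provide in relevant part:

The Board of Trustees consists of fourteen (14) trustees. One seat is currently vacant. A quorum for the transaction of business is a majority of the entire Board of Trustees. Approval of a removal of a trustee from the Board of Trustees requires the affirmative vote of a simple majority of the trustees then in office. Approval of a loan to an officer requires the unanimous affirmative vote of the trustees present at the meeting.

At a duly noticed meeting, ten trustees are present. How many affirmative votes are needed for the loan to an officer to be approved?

10

The loan to an officer requires the unanimous vote of the trustees present (10).
Unanimous means all 10.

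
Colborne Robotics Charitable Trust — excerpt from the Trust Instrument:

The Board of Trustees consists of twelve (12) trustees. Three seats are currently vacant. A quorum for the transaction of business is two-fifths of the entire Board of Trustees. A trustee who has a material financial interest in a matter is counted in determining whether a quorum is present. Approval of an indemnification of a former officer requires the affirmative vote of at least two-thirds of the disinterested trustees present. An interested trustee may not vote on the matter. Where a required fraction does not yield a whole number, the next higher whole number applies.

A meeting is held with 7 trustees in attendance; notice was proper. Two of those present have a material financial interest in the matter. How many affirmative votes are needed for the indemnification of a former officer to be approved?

The indemnification of a former officer requires two-thirds of the disinterested trustees present (7 − 2 = 5).
2/3 of 5 = 3.33, rounded up to 4.

4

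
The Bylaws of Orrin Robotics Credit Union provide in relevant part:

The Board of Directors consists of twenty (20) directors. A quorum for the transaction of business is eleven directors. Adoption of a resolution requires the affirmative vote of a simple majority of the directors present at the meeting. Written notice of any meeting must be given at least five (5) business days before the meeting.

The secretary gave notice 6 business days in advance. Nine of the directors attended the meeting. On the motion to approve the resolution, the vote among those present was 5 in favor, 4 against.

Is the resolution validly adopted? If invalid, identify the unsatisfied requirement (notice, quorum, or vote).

Notice: 6 business days given; 5 required (6 ≥ 5). Satisfied.
Quorum: 9 present; quorum is 11. Not satisfied.
Vote: the resolution requires a majority of the directors present (9). A majority of 9 is 5, so 5 affirmative votes are needed; 5 voted in favor. Satisfied. (Moot — without a quorum no business can be validly transacted.)

Invalid — quorum requirement not satisfied.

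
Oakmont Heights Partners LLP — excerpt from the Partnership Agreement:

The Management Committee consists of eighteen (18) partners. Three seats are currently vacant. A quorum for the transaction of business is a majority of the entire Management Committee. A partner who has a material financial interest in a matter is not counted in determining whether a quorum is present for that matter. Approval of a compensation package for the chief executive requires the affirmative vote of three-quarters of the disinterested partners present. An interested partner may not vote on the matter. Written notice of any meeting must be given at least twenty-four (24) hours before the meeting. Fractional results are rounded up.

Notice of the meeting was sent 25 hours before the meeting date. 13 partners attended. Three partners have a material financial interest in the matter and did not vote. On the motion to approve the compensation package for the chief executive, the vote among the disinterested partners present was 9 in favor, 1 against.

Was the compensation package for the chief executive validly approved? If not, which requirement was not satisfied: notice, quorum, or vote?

Notice: 25 hours given; 24 required (25 ≥ 24). Satisfied.
Quorum: 13 present, but the 3 interested partners do not count, leaving 10. Quorum is 10. Satisfied.
Vote: the compensation package for the chief executive requires three-fourths of the disinterested partners present (13 − 3 = 10). 3/4 of 10 = 7.50, rounded up to 8, so 8 affirmative votes are needed; 9 voted in favor. Satisfied.

Valid — all requirements satisfied.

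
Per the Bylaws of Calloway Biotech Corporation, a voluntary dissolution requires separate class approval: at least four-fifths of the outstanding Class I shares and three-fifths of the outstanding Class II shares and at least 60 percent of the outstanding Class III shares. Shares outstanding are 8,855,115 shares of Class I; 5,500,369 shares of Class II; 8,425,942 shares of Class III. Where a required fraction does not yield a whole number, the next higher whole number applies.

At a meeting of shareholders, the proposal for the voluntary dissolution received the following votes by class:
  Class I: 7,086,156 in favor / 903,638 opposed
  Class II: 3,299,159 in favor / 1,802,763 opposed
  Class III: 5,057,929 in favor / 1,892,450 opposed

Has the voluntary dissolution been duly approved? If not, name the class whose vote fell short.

Class I: 4/5 of 8855115 = 7084092; 7,084,092 required, 7,086,156 in favor — approved.
Class II: 3/5 of 5500369 = 3300221.40, rounded up to 3300222; 3,300,222 required, 3,299,159 in favor — not approved.
Class III: 3/5 of 8425942 = 5055565.20, rounded up to 5055566; 5,055,566 required, 5,057,929 in favor — approved.

Not approved — the Class II shares did not give the required vote.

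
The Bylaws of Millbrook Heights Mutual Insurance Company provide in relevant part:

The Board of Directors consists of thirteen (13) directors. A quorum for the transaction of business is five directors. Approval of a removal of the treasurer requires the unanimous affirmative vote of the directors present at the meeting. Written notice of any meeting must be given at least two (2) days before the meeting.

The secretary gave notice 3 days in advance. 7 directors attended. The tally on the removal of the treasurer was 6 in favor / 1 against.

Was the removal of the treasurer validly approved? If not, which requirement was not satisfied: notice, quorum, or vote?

Invalid — vote requirement not satisfied.

Notice: 3 days given; 2 required (3 ≥ 2). Satisfied.
Quorum: 7 present; quorum is 5. Satisfied.
Vote: the removal of the treasurer requires the unanimous vote of the directors present (7). Unanimous means all 7, so 7 affirmative votes are needed; 6 voted in favor. Not satisfied.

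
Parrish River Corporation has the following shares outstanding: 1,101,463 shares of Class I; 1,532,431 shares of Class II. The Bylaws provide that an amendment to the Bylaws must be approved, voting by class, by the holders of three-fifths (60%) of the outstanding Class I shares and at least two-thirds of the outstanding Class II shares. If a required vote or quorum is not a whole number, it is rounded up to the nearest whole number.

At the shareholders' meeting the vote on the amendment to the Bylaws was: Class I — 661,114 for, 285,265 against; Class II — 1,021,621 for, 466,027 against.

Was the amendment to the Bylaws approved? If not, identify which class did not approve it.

Class I: 3/5 of 1101463 = 660877.80, rounded up to 660878; 660,878 required, 661,114 in favor — approved.
Class II: 2/3 of 1532431 = 1021620.67, rounded up to 1021621; 1,021,621 required, 1,021,621 in favor — approved.

Approved — every class gave the required vote.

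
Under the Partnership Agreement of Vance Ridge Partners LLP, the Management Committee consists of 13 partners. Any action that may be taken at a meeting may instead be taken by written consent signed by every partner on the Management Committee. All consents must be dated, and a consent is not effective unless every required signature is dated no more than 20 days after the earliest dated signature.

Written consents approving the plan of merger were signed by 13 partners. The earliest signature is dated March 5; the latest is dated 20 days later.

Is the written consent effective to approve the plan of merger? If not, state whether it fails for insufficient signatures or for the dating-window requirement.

Effective — both the signature and dating-window requirements are satisfied.

Signatures required: the unanimous vote of 13 — unanimous means all 13, so 13 needed; 13 signed. Sufficient.
Dating window: the latest signature is 20 days after the earliest; the limit is 20 days. Within the window.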